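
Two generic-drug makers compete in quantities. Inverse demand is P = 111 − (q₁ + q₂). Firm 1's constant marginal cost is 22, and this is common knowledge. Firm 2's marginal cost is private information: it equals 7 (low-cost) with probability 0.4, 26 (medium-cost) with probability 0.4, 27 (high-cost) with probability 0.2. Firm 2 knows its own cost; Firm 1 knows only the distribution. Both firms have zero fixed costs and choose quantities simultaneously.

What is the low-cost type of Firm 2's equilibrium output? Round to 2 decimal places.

Each type of Firm 2 best-responds to q₁; Firm 1 best-responds to the expected q₂ over Firm 2's types.
Firm 2 with cost c maximizes (111 − (q₁+q₂) − c)·q₂, giving q₂(c) = (111 − c − q₁)/2.
E[c₂] = 0.4·7 + 0.4·26 + 0.2·27 = 18.6
Firm 1's FOC against E[q₂] yields q₁ = (111 − 2·22 + E[c₂])/3 = (111 − 44 + 18.6)/3 = 28.5333.
q₂(low-cost) = (111 − 7 − 28.5333)/2 = 37.7333.

37.73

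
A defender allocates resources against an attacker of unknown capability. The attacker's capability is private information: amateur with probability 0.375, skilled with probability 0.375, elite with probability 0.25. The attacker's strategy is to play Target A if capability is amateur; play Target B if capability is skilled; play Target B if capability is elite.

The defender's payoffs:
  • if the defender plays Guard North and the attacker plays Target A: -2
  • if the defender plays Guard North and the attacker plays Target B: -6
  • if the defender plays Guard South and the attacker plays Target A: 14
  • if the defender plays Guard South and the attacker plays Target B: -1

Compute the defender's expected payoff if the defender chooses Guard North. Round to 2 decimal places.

-4.50

E[Guard North] = 0.375·(-2) + 0.375·(-6) + 0.25·(-6) = (-0.75) + (-2.25) + (-1.5) = -4.5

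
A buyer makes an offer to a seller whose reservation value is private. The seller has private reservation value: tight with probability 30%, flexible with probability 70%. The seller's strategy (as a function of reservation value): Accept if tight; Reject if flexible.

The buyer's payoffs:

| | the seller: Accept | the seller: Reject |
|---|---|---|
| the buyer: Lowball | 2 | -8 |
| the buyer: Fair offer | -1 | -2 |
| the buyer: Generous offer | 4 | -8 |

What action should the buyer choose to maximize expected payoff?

E[Lowball] = 0.3·(2) + 0.7·(-8) = -5
E[Fair offer] = 0.3·(-1) + 0.7·(-2) = -1.7
E[Generous offer] = 0.3·(4) + 0.7·(-8) = -4.4
Best response: Fair offer (-1.7 is the largest).

Fair offer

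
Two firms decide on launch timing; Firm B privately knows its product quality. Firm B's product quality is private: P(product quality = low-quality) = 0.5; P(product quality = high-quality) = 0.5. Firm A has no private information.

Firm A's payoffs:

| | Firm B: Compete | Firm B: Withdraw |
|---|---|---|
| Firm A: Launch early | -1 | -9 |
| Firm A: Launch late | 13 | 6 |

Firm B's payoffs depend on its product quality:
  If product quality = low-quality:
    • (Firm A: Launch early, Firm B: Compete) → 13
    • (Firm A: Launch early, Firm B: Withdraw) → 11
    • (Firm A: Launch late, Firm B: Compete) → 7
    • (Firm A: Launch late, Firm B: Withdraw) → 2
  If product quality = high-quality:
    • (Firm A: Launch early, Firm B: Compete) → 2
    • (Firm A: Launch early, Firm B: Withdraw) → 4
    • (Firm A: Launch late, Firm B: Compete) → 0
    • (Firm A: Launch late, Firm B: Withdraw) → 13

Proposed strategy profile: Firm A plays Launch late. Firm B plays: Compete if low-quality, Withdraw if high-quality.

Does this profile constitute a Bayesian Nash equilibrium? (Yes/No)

Firm A plays Launch late: E[Launch late] = 0.5·(13) + 0.5·(6) = 9.5; E[Launch early] = -5. Best-responding. ✓
Firm B (product quality low-quality), facing Launch late: Compete gives 7, Withdraw gives 2. Proposed Compete is best. ✓
Firm B (product quality high-quality), facing Launch late: Compete gives 0, Withdraw gives 13. Proposed Withdraw is best. ✓

Yes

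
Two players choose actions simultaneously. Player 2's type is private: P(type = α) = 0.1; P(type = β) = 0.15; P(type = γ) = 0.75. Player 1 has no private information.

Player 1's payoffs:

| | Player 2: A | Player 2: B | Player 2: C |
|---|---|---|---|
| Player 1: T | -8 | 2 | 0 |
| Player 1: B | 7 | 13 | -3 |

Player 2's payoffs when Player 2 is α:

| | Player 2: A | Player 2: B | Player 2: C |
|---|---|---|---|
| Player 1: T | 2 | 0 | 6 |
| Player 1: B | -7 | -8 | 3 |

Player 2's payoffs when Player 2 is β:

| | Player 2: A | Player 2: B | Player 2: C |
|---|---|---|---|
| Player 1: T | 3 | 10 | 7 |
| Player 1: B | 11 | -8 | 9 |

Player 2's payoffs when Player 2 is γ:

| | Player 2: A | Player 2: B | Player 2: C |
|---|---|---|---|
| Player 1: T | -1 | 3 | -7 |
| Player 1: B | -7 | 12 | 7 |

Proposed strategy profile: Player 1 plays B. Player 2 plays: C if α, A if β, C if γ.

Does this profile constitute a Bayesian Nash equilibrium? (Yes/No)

Player 1 plays B: E[B] = 0.1·(-3) + 0.15·(7) + 0.75·(-3) = -1.5; E[T] = -1.2. Not best-responding. ✗
Player 2 (type α), facing B: A gives -7, B gives -8, C gives 3. Proposed C is best. ✓
Player 2 (type β), facing B: A gives 11, B gives -8, C gives 9. Proposed A is best. ✓
Player 2 (type γ), facing B: A gives -7, B gives 12, C gives 7. Proposed C is not best — profitable deviation exists. ✗

No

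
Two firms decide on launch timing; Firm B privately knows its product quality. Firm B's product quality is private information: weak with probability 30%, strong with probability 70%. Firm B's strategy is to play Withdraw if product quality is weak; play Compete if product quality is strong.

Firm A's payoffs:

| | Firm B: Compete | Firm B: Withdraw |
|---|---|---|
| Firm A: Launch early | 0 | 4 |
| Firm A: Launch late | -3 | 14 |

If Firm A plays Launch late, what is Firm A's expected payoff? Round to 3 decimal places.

E[Launch late] = 0.3·14 + 0.7·(-3) = 4.2 + (-2.1) = 2.1

2.100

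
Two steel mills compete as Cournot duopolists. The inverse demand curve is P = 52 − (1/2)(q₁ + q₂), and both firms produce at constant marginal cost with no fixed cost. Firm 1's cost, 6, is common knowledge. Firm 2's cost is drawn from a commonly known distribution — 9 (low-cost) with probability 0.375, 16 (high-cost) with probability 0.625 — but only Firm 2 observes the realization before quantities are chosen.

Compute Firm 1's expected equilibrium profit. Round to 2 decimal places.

Firm 2 with cost c maximizes (52 − (1/2)(q₁+q₂) − c)·q₂, giving q₂(c) = (52 − c − (1/2)q₁).
E[c₂] = 0.375·9 + 0.625·16 = 13.375
Firm 1's FOC against E[q₂] yields q₁ = (52 − 2·6 + E[c₂])/(3/2) = (52 − 12 + 13.375)/(3/2) = 35.5833.
E[P] = 52 − (1/2)·(q₁ + E[q₂]) = 23.7917; Firm 1's expected profit = (E[P] − 6)·q₁ = (23.7917 − 6)·35.5833 = 633.087.

633.09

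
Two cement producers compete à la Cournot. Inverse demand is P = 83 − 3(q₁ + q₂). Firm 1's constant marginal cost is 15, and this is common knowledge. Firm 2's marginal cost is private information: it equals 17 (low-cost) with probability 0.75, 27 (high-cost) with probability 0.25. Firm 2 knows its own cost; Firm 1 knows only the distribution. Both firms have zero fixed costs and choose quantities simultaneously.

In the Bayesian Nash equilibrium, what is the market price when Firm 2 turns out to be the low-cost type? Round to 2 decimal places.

Firm 2 with cost c maximizes (83 − 3(q₁+q₂) − c)·q₂, giving q₂(c) = (83 − c − 3q₁)/6.
E[c₂] = 0.75·17 + 0.25·27 = 19.5
Firm 1's FOC against E[q₂] yields q₁ = (83 − 2·15 + E[c₂])/9 = (83 − 30 + 19.5)/9 = 8.05556.
q₂(low-cost) = 6.97222, so P = 83 − 3·(8.05556 + 6.97222) = 37.9167.

37.92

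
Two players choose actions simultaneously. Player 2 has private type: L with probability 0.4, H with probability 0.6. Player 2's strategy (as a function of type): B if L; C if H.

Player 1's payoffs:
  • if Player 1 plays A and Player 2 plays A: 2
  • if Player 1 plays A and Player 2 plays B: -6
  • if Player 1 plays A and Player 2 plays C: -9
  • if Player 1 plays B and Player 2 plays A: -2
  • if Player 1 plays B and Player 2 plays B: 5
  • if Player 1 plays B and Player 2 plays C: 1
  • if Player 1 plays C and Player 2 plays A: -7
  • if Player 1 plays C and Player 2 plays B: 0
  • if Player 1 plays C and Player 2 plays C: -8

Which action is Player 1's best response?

B

E[A] = 0.4·(-6) + 0.6·(-9) = -7.8
E[B] = 0.4·(5) + 0.6·(1) = 2.6
E[C] = 0.4·(0) + 0.6·(-8) = -4.8
Best response: B (2.6 is the largest).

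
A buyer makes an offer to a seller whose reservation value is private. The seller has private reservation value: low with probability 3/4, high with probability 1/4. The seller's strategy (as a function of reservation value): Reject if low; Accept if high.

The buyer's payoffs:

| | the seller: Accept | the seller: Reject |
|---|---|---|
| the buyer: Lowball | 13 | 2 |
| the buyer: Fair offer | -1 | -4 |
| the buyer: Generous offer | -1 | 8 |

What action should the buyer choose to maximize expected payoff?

Generous offer

E[Lowball] = 3/4·(2) + 1/4·(13) = 19/4
E[Fair offer] = 3/4·(-4) + 1/4·(-1) = -13/4
E[Generous offer] = 3/4·(8) + 1/4·(-1) = 23/4
Best response: Generous offer (23/4 is the largest).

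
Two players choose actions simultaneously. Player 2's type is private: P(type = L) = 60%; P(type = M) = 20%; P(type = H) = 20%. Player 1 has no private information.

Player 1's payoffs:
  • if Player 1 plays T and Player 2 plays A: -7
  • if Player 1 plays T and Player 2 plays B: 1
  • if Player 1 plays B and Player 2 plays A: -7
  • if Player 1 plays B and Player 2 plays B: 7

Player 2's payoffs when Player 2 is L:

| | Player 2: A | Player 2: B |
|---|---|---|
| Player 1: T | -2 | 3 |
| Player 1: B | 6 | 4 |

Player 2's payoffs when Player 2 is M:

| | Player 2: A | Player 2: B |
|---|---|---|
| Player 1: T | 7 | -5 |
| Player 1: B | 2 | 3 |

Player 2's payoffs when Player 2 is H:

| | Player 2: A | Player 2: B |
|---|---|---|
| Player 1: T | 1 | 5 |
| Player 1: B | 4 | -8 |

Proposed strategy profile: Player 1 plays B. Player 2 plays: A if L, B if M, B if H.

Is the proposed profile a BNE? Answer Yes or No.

Player 1 plays B: E[B] = 0.6·(-7) + 0.2·(7) + 0.2·(7) = -1.4; E[T] = -3.8. Best-responding. ✓
Player 2 (type L), facing B: A gives 6, B gives 4. Proposed A is best. ✓
Player 2 (type M), facing B: A gives 2, B gives 3. Proposed B is best. ✓
Player 2 (type H), facing B: A gives 4, B gives -8. Proposed B is not best — profitable deviation exists. ✗

No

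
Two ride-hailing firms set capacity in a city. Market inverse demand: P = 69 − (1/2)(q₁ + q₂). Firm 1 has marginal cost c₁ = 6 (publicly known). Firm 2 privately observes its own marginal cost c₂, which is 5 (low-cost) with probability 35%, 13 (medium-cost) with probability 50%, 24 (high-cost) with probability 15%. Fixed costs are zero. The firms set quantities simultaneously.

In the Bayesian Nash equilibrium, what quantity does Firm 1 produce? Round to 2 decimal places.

45.90

Firm 2 with cost c maximizes (69 − (1/2)(q₁+q₂) − c)·q₂, giving q₂(c) = (69 − c − (1/2)q₁).
E[c₂] = 0.35·5 + 0.5·13 + 0.15·24 = 11.85
Firm 1's FOC against E[q₂] yields q₁ = (69 − 2·6 + E[c₂])/(3/2) = (69 − 12 + 11.85)/(3/2) = 45.9.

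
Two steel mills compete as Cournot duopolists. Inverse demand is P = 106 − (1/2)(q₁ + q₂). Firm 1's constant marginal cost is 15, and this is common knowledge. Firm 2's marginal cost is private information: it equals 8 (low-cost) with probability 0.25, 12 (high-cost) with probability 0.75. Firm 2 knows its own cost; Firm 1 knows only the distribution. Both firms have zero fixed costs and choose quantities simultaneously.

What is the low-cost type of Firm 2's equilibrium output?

69

Type-c best response for Firm 2: q₂(c) = (106 − c) − q₁/2.
Firm 1 maximizes expected profit; its first-order condition is 106 − q₁ − (1/2)E[q₂] − 15 = 0.
Substituting E[q₂] and solving: E[c₂] = 11, so q₁ = (106 − 2·15 + 11)/(3/2) = 58.
q₂(low-cost) = (106 − 8 − (1/2)·58) = 69.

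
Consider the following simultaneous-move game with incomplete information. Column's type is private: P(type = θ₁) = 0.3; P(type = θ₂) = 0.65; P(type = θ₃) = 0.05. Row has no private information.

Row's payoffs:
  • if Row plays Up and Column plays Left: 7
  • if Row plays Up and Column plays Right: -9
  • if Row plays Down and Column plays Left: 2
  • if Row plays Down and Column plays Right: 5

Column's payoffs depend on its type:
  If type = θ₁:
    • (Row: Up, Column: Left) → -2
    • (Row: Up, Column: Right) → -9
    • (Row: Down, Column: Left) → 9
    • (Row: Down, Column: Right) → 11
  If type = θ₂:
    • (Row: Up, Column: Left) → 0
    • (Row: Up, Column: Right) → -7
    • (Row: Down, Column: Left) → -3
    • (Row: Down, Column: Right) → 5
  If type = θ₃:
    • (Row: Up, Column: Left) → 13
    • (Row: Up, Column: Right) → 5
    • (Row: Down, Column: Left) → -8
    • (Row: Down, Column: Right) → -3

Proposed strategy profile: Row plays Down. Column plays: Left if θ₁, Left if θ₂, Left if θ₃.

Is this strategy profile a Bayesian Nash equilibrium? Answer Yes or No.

Row plays Down: E[Down] = 0.3·(2) + 0.65·(2) + 0.05·(2) = 2; E[Up] = 7. Not best-responding. ✗
Column (type θ₁), facing Down: Left gives 9, Right gives 11. Proposed Left is not best — profitable deviation exists. ✗
Column (type θ₂), facing Down: Left gives -3, Right gives 5. Proposed Left is not best — profitable deviation exists. ✗
Column (type θ₃), facing Down: Left gives -8, Right gives -3. Proposed Left is not best — profitable deviation exists. ✗

No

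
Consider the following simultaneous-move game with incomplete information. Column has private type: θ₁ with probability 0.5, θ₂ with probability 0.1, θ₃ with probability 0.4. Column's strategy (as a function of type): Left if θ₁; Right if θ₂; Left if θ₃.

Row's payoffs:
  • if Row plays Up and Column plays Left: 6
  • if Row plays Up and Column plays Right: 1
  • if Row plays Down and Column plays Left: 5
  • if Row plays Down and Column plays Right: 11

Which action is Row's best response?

Compute Row's expected payoff for each action, taking the expectation over Column's type.
E[Up] = 0.5·(6) + 0.1·(1) + 0.4·(6) = 5.5
E[Down] = 0.5·(5) + 0.1·(11) + 0.4·(5) = 5.6
Best response: Down (5.6 is the largest).

Down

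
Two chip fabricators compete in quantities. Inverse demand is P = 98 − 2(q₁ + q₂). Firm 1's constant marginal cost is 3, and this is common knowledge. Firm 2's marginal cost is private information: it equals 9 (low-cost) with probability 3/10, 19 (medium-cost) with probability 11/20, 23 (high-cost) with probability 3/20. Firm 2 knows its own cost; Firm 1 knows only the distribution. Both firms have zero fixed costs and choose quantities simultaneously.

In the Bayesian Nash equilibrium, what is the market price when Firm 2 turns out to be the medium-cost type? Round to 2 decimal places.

Firm 2 with cost c maximizes (98 − 2(q₁+q₂) − c)·q₂, giving q₂(c) = (98 − c − 2q₁)/4.
E[c₂] = 3/10·9 + 11/20·19 + 3/20·23 = 16.6
Firm 1's FOC against E[q₂] yields q₁ = (98 − 2·3 + E[c₂])/6 = (98 − 6 + 16.6)/6 = 18.1.
q₂(medium-cost) = 10.7, so P = 98 − 2·(18.1 + 10.7) = 40.4.

40.40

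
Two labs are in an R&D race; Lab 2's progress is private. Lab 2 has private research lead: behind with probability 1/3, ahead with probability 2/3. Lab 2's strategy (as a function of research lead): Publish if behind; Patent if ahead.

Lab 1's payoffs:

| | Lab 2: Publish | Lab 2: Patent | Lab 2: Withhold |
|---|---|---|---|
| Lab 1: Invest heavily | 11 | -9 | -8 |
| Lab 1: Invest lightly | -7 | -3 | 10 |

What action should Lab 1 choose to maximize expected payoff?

Invest heavily

E[Invest heavily] = 1/3·(11) + 2/3·(-9) = -7/3
E[Invest lightly] = 1/3·(-7) + 2/3·(-3) = -13/3
Best response: Invest heavily (-7/3 is the largest).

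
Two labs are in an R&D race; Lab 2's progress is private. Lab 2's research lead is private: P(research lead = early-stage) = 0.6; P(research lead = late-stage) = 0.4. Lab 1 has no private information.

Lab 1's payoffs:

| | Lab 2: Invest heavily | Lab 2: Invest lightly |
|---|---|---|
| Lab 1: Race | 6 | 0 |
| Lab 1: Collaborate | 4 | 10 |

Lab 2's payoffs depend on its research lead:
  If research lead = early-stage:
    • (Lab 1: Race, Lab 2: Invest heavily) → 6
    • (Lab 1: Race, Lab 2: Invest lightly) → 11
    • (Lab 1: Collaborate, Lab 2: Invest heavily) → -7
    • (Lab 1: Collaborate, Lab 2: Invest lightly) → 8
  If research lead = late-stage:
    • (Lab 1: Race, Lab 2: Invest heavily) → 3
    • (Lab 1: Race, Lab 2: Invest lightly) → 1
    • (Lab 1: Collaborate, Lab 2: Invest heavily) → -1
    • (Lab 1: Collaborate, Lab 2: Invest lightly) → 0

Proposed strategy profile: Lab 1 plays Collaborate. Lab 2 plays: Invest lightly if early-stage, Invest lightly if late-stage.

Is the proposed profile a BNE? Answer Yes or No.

Lab 1 plays Collaborate: E[Collaborate] = 0.6·(10) + 0.4·(10) = 10; E[Race] = 0. Best-responding. ✓
Lab 2 (research lead early-stage), facing Collaborate: Invest heavily gives -7, Invest lightly gives 8. Proposed Invest lightly is best. ✓
Lab 2 (research lead late-stage), facing Collaborate: Invest heavily gives -1, Invest lightly gives 0. Proposed Invest lightly is best. ✓

Yes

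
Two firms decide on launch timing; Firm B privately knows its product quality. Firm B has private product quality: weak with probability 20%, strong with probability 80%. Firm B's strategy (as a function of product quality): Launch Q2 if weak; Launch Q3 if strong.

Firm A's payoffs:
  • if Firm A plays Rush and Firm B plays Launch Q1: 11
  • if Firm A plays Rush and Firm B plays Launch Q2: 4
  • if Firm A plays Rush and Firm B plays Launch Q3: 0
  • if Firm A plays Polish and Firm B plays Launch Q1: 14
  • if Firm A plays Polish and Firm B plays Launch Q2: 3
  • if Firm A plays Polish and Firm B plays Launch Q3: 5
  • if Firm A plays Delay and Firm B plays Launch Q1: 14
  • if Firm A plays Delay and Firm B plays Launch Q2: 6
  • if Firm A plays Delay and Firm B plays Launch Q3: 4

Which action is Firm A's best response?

E[Rush] = 0.2·(4) + 0.8·(0) = 0.8
E[Polish] = 0.2·(3) + 0.8·(5) = 4.6
E[Delay] = 0.2·(6) + 0.8·(4) = 4.4
Best response: Polish (4.6 is the largest).

Polish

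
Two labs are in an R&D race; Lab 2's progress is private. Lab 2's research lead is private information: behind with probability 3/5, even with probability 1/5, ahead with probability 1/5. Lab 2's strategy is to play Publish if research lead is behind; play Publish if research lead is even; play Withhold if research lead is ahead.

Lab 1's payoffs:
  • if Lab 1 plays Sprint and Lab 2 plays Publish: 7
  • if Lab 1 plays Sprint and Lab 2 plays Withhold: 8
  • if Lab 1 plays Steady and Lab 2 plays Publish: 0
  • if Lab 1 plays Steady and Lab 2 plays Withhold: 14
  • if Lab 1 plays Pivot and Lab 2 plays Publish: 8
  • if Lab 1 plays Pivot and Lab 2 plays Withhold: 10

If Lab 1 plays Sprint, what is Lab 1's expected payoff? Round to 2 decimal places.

7.20

Take the expectation over Lab 2's research lead, weighting each type's action by its prior probability.
E[Sprint] = 3/5·7 + 1/5·7 + 1/5·8 = 21/5 + 7/5 + 8/5 = 36/5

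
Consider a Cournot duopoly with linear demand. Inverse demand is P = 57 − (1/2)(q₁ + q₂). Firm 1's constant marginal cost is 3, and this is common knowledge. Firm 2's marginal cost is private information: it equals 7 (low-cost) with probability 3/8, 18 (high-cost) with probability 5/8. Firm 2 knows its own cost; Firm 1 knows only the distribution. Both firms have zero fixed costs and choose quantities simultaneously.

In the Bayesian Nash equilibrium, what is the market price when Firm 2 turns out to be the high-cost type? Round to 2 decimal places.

26.69

Firm 2 with cost c maximizes (57 − (1/2)(q₁+q₂) − c)·q₂, giving q₂(c) = (57 − c − (1/2)q₁).
E[c₂] = 3/8·7 + 5/8·18 = 13.875
Firm 1's FOC against E[q₂] yields q₁ = (57 − 2·3 + E[c₂])/(3/2) = (57 − 6 + 13.875)/(3/2) = 43.25.
q₂(high-cost) = 17.375, so P = 57 − (1/2)·(43.25 + 17.375) = 26.6875.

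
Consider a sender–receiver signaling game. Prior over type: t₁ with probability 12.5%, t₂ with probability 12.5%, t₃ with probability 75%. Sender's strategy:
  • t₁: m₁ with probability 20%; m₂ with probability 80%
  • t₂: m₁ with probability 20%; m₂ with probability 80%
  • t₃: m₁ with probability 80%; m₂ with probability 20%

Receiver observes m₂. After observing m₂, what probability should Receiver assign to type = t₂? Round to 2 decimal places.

P(m₂) = 0.125·0.8 + 0.125·0.8 + 0.75·0.2 = 0.35
P(t₂ | m₂) = (0.125·0.8) / 0.35 = 0.1 / 0.35 = 0.285714

0.29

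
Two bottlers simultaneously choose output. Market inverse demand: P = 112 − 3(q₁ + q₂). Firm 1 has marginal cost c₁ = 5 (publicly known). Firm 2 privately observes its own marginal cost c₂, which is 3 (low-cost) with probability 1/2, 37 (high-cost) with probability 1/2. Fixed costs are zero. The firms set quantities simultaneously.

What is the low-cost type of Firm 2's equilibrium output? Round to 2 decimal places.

11.39

Each type of Firm 2 best-responds to q₁; Firm 1 best-responds to the expected q₂ over Firm 2's types.
Firm 2 with cost c maximizes (112 − 3(q₁+q₂) − c)·q₂, giving q₂(c) = (112 − c − 3q₁)/6.
E[c₂] = 1/2·3 + 1/2·37 = 20
Firm 1's FOC against E[q₂] yields q₁ = (112 − 2·5 + E[c₂])/9 = (112 − 10 + 20)/9 = 13.5556.
q₂(low-cost) = (112 − 3 − 3·13.5556)/6 = 11.3889.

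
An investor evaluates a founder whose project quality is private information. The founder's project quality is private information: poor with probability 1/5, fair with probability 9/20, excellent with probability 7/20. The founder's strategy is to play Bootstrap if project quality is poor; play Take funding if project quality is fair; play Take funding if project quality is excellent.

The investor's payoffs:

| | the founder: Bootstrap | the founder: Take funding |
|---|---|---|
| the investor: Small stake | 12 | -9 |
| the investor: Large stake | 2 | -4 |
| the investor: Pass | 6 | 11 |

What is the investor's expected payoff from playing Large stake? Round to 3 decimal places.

E[Large stake] = 1/5·2 + 9/20·(-4) + 7/20·(-4) = 2/5 + (-9/5) + (-7/5) = -14/5

-2.800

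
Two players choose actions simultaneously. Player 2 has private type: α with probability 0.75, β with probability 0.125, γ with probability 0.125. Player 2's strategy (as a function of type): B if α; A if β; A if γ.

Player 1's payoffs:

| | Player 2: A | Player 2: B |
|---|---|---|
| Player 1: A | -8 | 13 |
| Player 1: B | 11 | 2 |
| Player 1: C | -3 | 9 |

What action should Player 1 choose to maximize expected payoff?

Compute Player 1's expected payoff for each action, taking the expectation over Player 2's type.
E[A] = 0.75·(13) + 0.125·(-8) + 0.125·(-8) = 7.75
E[B] = 0.75·(2) + 0.125·(11) + 0.125·(11) = 4.25
E[C] = 0.75·(9) + 0.125·(-3) + 0.125·(-3) = 6
Best response: A (7.75 is the largest).

A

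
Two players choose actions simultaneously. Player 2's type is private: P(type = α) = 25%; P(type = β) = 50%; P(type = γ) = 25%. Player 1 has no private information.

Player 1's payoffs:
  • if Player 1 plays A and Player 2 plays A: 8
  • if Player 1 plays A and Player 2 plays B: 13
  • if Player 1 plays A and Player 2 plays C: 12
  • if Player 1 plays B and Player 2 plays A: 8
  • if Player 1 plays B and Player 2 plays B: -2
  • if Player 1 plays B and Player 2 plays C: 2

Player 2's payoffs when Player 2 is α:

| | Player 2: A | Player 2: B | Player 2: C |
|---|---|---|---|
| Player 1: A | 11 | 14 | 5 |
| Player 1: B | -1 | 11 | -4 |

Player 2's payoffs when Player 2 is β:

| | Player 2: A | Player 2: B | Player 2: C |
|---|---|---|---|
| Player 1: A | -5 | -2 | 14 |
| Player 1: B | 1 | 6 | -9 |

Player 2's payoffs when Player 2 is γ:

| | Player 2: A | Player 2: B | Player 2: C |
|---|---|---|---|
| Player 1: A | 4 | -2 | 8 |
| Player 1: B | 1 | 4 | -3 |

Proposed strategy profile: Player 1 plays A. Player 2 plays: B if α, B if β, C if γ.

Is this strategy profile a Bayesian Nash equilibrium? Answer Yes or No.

Player 1 plays A: E[A] = 0.25·(13) + 0.5·(13) + 0.25·(12) = 12.75; E[B] = -1. Best-responding. ✓
Player 2 (type α), facing A: A gives 11, B gives 14, C gives 5. Proposed B is best. ✓
Player 2 (type β), facing A: A gives -5, B gives -2, C gives 14. Proposed B is not best — profitable deviation exists. ✗
Player 2 (type γ), facing A: A gives 4, B gives -2, C gives 8. Proposed C is best. ✓

No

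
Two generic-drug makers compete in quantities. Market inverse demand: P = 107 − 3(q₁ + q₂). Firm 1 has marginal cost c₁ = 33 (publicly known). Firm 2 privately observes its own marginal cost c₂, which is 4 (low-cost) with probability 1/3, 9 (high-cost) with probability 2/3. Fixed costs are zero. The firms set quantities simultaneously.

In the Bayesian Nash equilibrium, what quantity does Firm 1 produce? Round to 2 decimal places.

Type-c best response for Firm 2: q₂(c) = (107 − c)/6 − q₁/2.
Firm 1 maximizes expected profit; its first-order condition is 107 − 6q₁ − 3E[q₂] − 33 = 0.
Substituting E[q₂] and solving: E[c₂] = 7.33333, so q₁ = (107 − 2·33 + 7.33333)/9 = 5.37037.

5.37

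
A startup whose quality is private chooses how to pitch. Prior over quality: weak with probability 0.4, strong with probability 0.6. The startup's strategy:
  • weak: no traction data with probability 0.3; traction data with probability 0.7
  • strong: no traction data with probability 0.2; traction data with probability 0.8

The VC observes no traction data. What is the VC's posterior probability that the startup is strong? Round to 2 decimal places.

0.50

Apply Bayes' rule using the sender's strategy as the likelihood.
P(no traction data) = 0.4·0.3 + 0.6·0.2 = 0.24
P(strong | no traction data) = (0.6·0.2) / 0.24 = 0.12 / 0.24 = 0.5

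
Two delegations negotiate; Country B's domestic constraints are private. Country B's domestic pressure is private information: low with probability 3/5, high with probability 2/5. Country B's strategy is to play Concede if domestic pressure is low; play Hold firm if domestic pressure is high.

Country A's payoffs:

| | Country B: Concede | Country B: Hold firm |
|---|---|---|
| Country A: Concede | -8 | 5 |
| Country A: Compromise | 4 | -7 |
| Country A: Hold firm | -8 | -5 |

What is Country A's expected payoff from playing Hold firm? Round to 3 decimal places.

E[Hold firm] = 3/5·(-8) + 2/5·(-5) = (-24/5) + (-2) = -34/5

-6.800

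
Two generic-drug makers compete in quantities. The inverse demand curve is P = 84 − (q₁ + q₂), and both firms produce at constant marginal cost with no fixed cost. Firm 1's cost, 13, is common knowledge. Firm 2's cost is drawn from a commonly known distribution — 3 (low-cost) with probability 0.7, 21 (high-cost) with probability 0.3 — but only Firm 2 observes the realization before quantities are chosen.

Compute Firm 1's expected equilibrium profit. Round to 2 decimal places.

Each type of Firm 2 best-responds to q₁; Firm 1 best-responds to the expected q₂ over Firm 2's types.
Firm 2 with cost c maximizes (84 − (q₁+q₂) − c)·q₂, giving q₂(c) = (84 − c − q₁)/2.
E[c₂] = 0.7·3 + 0.3·21 = 8.4
Firm 1's FOC against E[q₂] yields q₁ = (84 − 2·13 + E[c₂])/3 = (84 − 26 + 8.4)/3 = 22.1333.
E[P] = 84 − (q₁ + E[q₂]) = 35.1333; Firm 1's expected profit = (E[P] − 13)·q₁ = (35.1333 − 13)·22.1333 = 489.884.

489.88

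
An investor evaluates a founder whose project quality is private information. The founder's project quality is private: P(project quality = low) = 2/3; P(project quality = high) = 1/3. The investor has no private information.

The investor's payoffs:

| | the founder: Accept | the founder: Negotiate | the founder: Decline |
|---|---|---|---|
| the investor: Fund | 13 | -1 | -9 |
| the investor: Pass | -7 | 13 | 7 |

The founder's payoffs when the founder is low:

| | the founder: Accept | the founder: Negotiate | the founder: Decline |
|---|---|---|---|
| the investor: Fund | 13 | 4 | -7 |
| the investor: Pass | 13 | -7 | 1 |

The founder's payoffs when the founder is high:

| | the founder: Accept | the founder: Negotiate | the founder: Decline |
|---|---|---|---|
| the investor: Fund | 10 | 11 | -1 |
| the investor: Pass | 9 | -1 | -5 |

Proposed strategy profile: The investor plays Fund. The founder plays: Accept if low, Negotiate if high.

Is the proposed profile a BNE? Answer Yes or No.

Yes

The investor plays Fund: E[Fund] = 2/3·(13) + 1/3·(-1) = 25/3; E[Pass] = -1/3. Best-responding. ✓
The founder (project quality low), facing Fund: Accept gives 13, Negotiate gives 4, Decline gives -7. Proposed Accept is best. ✓
The founder (project quality high), facing Fund: Accept gives 10, Negotiate gives 11, Decline gives -1. Proposed Negotiate is best. ✓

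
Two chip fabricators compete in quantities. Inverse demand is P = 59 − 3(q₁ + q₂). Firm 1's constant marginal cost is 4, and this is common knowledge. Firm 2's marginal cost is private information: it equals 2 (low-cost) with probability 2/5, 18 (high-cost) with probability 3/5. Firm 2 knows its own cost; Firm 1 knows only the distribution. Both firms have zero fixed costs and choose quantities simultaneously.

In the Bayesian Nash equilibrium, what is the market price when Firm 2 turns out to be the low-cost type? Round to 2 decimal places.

20.07

Type-c best response for Firm 2: q₂(c) = (59 − c)/6 − q₁/2.
Firm 1 maximizes expected profit; its first-order condition is 59 − 6q₁ − 3E[q₂] − 4 = 0.
Substituting E[q₂] and solving: E[c₂] = 11.6, so q₁ = (59 − 2·4 + 11.6)/9 = 6.95556.
q₂(low-cost) = 6.02222, so P = 59 − 3·(6.95556 + 6.02222) = 20.0667.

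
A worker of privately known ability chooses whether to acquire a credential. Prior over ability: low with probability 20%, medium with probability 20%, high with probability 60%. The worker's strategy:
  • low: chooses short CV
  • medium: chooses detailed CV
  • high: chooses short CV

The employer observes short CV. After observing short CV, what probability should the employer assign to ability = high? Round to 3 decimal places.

0.750

P(short CV) = 0.2·1 + 0.2·0 + 0.6·1 = 0.8
P(high | short CV) = (0.6·1) / 0.8 = 0.6 / 0.8 = 0.75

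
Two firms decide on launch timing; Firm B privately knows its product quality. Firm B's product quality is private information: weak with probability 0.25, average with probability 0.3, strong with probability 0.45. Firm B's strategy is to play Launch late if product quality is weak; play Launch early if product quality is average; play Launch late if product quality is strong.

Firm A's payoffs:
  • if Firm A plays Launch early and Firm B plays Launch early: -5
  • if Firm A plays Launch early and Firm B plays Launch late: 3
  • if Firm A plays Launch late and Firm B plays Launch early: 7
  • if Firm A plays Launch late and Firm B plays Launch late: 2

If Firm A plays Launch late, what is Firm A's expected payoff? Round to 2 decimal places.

3.50

E[Launch late] = 0.25·2 + 0.3·7 + 0.45·2 = 0.5 + 2.1 + 0.9 = 3.5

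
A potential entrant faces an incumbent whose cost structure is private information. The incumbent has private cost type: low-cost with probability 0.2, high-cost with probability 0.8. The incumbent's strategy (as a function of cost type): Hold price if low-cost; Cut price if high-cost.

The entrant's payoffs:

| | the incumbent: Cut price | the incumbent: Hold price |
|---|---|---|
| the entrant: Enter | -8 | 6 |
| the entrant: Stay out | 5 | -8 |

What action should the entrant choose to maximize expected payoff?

E[Enter] = 0.2·(6) + 0.8·(-8) = -5.2
E[Stay out] = 0.2·(-8) + 0.8·(5) = 2.4
Best response: Stay out (2.4 is the largest).

Stay out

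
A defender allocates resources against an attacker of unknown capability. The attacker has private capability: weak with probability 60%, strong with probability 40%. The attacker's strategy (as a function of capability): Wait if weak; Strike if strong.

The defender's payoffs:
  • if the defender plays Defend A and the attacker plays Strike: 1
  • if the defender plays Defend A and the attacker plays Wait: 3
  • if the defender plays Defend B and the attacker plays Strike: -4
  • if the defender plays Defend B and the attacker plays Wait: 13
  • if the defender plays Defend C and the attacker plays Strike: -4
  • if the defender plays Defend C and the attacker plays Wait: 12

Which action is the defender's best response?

Compute the defender's expected payoff for each action, taking the expectation over the attacker's type.
E[Defend A] = 0.6·(3) + 0.4·(1) = 2.2
E[Defend B] = 0.6·(13) + 0.4·(-4) = 6.2
E[Defend C] = 0.6·(12) + 0.4·(-4) = 5.6
Best response: Defend B (6.2 is the largest).

Defend B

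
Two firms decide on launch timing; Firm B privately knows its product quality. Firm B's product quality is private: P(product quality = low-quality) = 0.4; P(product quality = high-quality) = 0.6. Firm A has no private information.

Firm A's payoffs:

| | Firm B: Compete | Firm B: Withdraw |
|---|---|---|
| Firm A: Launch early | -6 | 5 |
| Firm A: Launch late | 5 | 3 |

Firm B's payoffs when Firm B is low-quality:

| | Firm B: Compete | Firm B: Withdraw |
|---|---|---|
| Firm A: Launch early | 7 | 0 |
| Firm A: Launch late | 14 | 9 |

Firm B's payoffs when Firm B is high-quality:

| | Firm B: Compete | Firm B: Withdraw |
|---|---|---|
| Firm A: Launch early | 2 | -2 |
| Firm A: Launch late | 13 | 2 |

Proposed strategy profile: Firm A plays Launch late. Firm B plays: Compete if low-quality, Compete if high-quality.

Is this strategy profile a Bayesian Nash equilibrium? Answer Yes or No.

Firm A plays Launch late: E[Launch late] = 0.4·(5) + 0.6·(5) = 5; E[Launch early] = -6. Best-responding. ✓
Firm B (product quality low-quality), facing Launch late: Compete gives 14, Withdraw gives 9. Proposed Compete is best. ✓
Firm B (product quality high-quality), facing Launch late: Compete gives 13, Withdraw gives 2. Proposed Compete is best. ✓

Yes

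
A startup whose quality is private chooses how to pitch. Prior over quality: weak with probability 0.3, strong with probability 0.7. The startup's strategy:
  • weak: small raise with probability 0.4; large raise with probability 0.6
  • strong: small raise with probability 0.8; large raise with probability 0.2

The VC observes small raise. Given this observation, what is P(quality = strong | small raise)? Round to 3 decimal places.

P(small raise) = 0.3·0.4 + 0.7·0.8 = 0.68
P(strong | small raise) = (0.7·0.8) / 0.68 = 0.56 / 0.68 = 0.823529

0.824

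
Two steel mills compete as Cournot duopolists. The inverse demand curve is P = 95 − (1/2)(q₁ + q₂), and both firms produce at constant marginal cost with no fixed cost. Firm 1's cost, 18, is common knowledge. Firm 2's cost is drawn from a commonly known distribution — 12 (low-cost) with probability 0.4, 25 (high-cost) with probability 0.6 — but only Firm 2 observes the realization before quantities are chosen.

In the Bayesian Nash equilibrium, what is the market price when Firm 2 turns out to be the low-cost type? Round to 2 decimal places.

Firm 2 with cost c maximizes (95 − (1/2)(q₁+q₂) − c)·q₂, giving q₂(c) = (95 − c − (1/2)q₁).
E[c₂] = 0.4·12 + 0.6·25 = 19.8
Firm 1's FOC against E[q₂] yields q₁ = (95 − 2·18 + E[c₂])/(3/2) = (95 − 36 + 19.8)/(3/2) = 52.5333.
q₂(low-cost) = 56.7333, so P = 95 − (1/2)·(52.5333 + 56.7333) = 40.3667.

40.37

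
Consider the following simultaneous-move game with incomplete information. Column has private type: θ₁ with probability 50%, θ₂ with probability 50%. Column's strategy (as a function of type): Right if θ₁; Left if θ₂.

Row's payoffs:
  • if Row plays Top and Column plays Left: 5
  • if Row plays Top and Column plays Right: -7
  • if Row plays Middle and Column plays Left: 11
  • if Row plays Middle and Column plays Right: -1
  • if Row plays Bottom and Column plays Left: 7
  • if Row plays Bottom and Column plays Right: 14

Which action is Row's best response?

Bottom

E[Top] = 0.5·(-7) + 0.5·(5) = -1
E[Middle] = 0.5·(-1) + 0.5·(11) = 5
E[Bottom] = 0.5·(14) + 0.5·(7) = 10.5
Best response: Bottom (10.5 is the largest).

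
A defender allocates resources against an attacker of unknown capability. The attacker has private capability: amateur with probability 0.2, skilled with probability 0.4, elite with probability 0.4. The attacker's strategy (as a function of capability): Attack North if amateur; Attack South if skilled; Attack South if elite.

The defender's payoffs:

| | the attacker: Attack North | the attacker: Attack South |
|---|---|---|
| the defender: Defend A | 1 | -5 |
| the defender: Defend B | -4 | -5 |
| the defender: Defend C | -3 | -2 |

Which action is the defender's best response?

Defend C

Compute the defender's expected payoff for each action, taking the expectation over the attacker's type.
E[Defend A] = 0.2·(1) + 0.4·(-5) + 0.4·(-5) = -3.8
E[Defend B] = 0.2·(-4) + 0.4·(-5) + 0.4·(-5) = -4.8
E[Defend C] = 0.2·(-3) + 0.4·(-2) + 0.4·(-2) = -2.2
Best response: Defend C (-2.2 is the largest).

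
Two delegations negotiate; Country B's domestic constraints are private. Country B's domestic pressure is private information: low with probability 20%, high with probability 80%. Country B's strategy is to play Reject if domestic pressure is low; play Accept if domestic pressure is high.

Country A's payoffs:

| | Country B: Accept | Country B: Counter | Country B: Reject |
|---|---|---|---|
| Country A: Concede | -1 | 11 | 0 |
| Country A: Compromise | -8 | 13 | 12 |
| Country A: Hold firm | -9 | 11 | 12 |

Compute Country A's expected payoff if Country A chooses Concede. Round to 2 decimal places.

E[Concede] = 0.2·0 + 0.8·(-1) = 0 + (-0.8) = -0.8

-0.80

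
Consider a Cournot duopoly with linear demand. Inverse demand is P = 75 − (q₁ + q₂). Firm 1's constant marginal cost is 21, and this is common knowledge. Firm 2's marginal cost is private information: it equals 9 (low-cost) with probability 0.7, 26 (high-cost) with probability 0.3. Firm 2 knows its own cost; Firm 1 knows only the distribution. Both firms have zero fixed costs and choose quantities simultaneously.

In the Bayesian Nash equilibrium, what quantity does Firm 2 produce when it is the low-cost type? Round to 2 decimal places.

25.15

Type-c best response for Firm 2: q₂(c) = (75 − c)/2 − q₁/2.
Firm 1 maximizes expected profit; its first-order condition is 75 − 2q₁ − E[q₂] − 21 = 0.
Substituting E[q₂] and solving: E[c₂] = 14.1, so q₁ = (75 − 2·21 + 14.1)/3 = 15.7.
q₂(low-cost) = (75 − 9 − 15.7)/2 = 25.15.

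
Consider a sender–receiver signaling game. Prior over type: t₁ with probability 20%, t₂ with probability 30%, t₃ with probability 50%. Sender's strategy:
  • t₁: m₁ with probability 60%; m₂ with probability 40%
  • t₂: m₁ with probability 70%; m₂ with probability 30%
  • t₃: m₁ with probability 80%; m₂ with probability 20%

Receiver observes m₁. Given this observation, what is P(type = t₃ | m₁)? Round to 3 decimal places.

0.548

P(m₁) = 0.2·0.6 + 0.3·0.7 + 0.5·0.8 = 0.73
P(t₃ | m₁) = (0.5·0.8) / 0.73 = 0.4 / 0.73 = 0.547945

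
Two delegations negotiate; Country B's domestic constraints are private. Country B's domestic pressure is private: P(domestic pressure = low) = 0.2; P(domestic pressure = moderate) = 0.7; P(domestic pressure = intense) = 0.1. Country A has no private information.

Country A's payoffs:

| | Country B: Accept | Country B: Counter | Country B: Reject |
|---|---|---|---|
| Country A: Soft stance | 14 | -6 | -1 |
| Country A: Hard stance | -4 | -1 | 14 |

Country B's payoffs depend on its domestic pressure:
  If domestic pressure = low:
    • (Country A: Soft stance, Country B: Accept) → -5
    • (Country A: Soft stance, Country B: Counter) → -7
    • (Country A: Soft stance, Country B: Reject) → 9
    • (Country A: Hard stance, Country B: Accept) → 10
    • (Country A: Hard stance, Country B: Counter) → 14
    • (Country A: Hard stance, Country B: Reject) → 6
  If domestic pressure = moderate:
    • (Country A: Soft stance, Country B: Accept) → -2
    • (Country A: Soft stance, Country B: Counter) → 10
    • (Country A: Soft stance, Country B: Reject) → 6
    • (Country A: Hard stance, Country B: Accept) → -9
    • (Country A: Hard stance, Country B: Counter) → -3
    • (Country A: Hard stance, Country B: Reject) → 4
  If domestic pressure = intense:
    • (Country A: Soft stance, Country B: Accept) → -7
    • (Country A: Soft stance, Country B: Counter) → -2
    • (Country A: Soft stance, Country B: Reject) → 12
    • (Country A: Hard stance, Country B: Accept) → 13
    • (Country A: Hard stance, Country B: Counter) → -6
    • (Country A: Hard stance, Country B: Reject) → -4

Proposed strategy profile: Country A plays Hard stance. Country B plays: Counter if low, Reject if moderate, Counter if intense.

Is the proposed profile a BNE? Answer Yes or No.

No

Country A plays Hard stance: E[Hard stance] = 0.2·(-1) + 0.7·(14) + 0.1·(-1) = 9.5; E[Soft stance] = -2.5. Best-responding. ✓
Country B (domestic pressure low), facing Hard stance: Accept gives 10, Counter gives 14, Reject gives 6. Proposed Counter is best. ✓
Country B (domestic pressure moderate), facing Hard stance: Accept gives -9, Counter gives -3, Reject gives 4. Proposed Reject is best. ✓
Country B (domestic pressure intense), facing Hard stance: Accept gives 13, Counter gives -6, Reject gives -4. Proposed Counter is not best — profitable deviation exists. ✗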